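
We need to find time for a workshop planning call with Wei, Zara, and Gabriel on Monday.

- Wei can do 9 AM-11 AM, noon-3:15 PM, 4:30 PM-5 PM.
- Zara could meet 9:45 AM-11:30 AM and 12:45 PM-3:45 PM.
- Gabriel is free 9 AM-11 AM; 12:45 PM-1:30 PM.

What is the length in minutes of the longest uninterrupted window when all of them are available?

75

Wei ∩ Zara: 09:45-11:00, 12:45-15:15.
Wei ∩ Zara ∩ Gabriel: 09:45-11:00, 12:45-13:30.
The longest is 09:45-11:00 at 75 minutes.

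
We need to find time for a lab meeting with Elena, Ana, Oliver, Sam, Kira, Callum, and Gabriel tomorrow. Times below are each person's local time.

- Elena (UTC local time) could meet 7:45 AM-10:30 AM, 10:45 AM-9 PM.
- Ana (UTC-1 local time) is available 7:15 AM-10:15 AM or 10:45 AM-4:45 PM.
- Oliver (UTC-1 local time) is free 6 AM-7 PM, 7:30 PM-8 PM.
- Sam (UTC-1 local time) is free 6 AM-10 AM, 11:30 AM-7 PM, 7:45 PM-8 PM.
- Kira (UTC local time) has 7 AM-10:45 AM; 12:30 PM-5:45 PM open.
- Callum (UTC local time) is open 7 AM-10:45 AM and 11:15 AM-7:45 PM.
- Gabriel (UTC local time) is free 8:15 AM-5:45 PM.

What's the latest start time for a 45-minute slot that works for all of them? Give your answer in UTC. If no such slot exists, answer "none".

Elena in UTC: 07:45-10:30, 10:45-21:00.
Ana in UTC: 08:15-11:15, 11:45-17:45 (add 1h to convert from UTC-1).
Oliver in UTC: 07:00-20:00, 20:30-21:00 (add 1h to convert from UTC-1).
Sam in UTC: 07:00-11:00, 12:30-20:00, 20:45-21:00 (add 1h to convert from UTC-1).
Kira in UTC: 07:00-10:45, 12:30-17:45.
Callum in UTC: 07:00-10:45, 11:15-19:45.
Gabriel in UTC: 08:15-17:45.
Elena ∩ Ana: 08:15-10:30, 10:45-11:15, 11:45-17:45.
Elena ∩ Ana ∩ Oliver: 08:15-10:30, 10:45-11:15, 11:45-17:45.
Elena ∩ Ana ∩ Oliver ∩ Sam: 08:15-10:30, 10:45-11:00, 12:30-17:45.
Elena ∩ Ana ∩ Oliver ∩ Sam ∩ Kira: 08:15-10:30, 12:30-17:45.
Elena ∩ Ana ∩ Oliver ∩ Sam ∩ Kira ∩ Callum: 08:15-10:30, 12:30-17:45.
Elena ∩ Ana ∩ Oliver ∩ Sam ∩ Kira ∩ Callum ∩ Gabriel: 08:15-10:30, 12:30-17:45.
The last common window of at least 45 minutes is 12:30-17:45; a 45-minute meeting can start as late as 17:00 and still end by 17:45.

17:00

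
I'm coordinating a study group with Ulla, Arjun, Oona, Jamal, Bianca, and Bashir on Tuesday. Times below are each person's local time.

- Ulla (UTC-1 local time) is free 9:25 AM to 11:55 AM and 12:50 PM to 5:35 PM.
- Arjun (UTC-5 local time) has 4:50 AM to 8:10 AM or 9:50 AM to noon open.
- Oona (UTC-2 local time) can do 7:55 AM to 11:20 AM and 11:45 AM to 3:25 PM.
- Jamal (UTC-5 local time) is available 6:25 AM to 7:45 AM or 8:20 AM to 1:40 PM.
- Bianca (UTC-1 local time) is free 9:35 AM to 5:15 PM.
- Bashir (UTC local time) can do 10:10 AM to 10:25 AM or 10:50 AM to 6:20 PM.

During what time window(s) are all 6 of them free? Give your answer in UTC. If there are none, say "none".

Ulla in UTC: 10:25-12:55, 13:50-18:35 (add 1h to convert from UTC-1).
Arjun in UTC: 09:50-13:10, 14:50-17:00 (add 5h to convert from UTC-5).
Oona in UTC: 09:55-13:20, 13:45-17:25 (add 2h to convert from UTC-2).
Jamal in UTC: 11:25-12:45, 13:20-18:40 (add 5h to convert from UTC-5).
Bianca in UTC: 10:35-18:15 (add 1h to convert from UTC-1).
Bashir in UTC: 10:10-10:25, 10:50-18:20.
Ulla ∩ Arjun: 10:25-12:55, 14:50-17:00.
Ulla ∩ Arjun ∩ Oona: 10:25-12:55, 14:50-17:00.
Ulla ∩ Arjun ∩ Oona ∩ Jamal: 11:25-12:45, 14:50-17:00.
Ulla ∩ Arjun ∩ Oona ∩ Jamal ∩ Bianca: 11:25-12:45, 14:50-17:00.
Ulla ∩ Arjun ∩ Oona ∩ Jamal ∩ Bianca ∩ Bashir: 11:25-12:45, 14:50-17:00.

11:25-12:45, 14:50-17:00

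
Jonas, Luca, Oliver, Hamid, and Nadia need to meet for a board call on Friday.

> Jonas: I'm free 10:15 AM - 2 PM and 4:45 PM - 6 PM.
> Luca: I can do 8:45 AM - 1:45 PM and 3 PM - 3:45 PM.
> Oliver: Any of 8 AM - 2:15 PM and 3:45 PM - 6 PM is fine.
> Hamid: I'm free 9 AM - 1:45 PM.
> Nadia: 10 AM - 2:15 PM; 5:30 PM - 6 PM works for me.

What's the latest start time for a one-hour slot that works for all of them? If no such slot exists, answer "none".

Jonas ∩ Luca: 10:15-13:45.
Jonas ∩ Luca ∩ Oliver: 10:15-13:45.
Jonas ∩ Luca ∩ Oliver ∩ Hamid: 10:15-13:45.
Jonas ∩ Luca ∩ Oliver ∩ Hamid ∩ Nadia: 10:15-13:45.
The last common window of at least 60 minutes is 10:15-13:45; a 60-minute meeting can start as late as 12:45 and still end by 13:45.

12:45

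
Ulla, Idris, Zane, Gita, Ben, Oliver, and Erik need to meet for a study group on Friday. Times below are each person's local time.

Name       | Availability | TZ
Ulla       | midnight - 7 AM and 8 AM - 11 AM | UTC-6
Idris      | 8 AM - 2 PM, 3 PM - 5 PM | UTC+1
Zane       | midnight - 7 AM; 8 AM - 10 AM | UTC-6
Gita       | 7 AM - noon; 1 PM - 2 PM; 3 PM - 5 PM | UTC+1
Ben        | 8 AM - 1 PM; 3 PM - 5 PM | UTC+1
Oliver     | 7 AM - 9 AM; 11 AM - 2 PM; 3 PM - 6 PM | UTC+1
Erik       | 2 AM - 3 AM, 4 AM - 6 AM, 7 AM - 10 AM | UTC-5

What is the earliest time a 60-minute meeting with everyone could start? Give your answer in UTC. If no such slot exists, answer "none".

Ulla in UTC: 06:00-13:00, 14:00-17:00 (add 6h to convert from UTC-6).
Idris in UTC: 07:00-13:00, 14:00-16:00 (subtract 1h to convert from UTC+1).
Zane in UTC: 06:00-13:00, 14:00-16:00 (add 6h to convert from UTC-6).
Gita in UTC: 06:00-11:00, 12:00-13:00, 14:00-16:00 (subtract 1h to convert from UTC+1).
Ben in UTC: 07:00-12:00, 14:00-16:00 (subtract 1h to convert from UTC+1).
Oliver in UTC: 06:00-08:00, 10:00-13:00, 14:00-17:00 (subtract 1h to convert from UTC+1).
Erik in UTC: 07:00-08:00, 09:00-11:00, 12:00-15:00 (add 5h to convert from UTC-5).
Ulla ∩ Idris: 07:00-13:00, 14:00-16:00.
Ulla ∩ Idris ∩ Zane: 07:00-13:00, 14:00-16:00.
Ulla ∩ Idris ∩ Zane ∩ Gita: 07:00-11:00, 12:00-13:00, 14:00-16:00.
Ulla ∩ Idris ∩ Zane ∩ Gita ∩ Ben: 07:00-11:00, 14:00-16:00.
Ulla ∩ Idris ∩ Zane ∩ Gita ∩ Ben ∩ Oliver: 07:00-08:00, 10:00-11:00, 14:00-16:00.
Ulla ∩ Idris ∩ Zane ∩ Gita ∩ Ben ∩ Oliver ∩ Erik: 07:00-08:00, 10:00-11:00, 14:00-15:00.
Those are the intersection windows.
The first common window of at least 60 minutes is 07:00-08:00, so the earliest start is 07:00.

07:00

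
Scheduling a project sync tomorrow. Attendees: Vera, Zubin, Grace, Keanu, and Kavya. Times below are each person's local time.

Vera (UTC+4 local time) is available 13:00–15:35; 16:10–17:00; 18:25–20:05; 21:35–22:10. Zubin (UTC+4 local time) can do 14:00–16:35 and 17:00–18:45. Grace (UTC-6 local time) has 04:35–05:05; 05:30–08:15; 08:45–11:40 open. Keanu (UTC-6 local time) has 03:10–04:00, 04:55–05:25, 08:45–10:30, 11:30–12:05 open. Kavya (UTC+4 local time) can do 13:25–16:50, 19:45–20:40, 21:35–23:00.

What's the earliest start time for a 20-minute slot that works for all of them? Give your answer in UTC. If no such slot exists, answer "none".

Vera in UTC: 09:00-11:35, 12:10-13:00, 14:25-16:05, 17:35-18:10 (subtract 4h to convert from UTC+4).
Zubin in UTC: 10:00-12:35, 13:00-14:45 (subtract 4h to convert from UTC+4).
Grace in UTC: 10:35-11:05, 11:30-14:15, 14:45-17:40 (add 6h to convert from UTC-6).
Keanu in UTC: 09:10-10:00, 10:55-11:25, 14:45-16:30, 17:30-18:05 (add 6h to convert from UTC-6).
Kavya in UTC: 09:25-12:50, 15:45-16:40, 17:35-19:00 (subtract 4h to convert from UTC+4).
Vera ∩ Zubin: 10:00-11:35, 12:10-12:35, 14:25-14:45.
Vera ∩ Zubin ∩ Grace: 10:35-11:05, 11:30-11:35, 12:10-12:35.
Vera ∩ Zubin ∩ Grace ∩ Keanu: 10:55-11:05.
Vera ∩ Zubin ∩ Grace ∩ Keanu ∩ Kavya: 10:55-11:05.
Those are the intersection windows.
No common window is at least 20 minutes long.

none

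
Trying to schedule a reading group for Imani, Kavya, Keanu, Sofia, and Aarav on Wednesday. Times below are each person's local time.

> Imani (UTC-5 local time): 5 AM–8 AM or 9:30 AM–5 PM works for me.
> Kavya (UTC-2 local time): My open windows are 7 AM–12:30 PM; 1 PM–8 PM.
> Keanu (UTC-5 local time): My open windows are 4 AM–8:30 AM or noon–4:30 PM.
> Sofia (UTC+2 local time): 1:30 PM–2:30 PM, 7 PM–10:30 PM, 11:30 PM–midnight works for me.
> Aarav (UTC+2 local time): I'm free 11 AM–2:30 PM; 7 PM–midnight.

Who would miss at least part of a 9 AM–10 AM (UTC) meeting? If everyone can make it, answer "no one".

Imani in UTC: 10:00-13:00, 14:30-22:00 (add 5h to convert from UTC-5).
Kavya in UTC: 09:00-14:30, 15:00-22:00 (add 2h to convert from UTC-2).
Keanu in UTC: 09:00-13:30, 17:00-21:30 (add 5h to convert from UTC-5).
Sofia in UTC: 11:30-12:30, 17:00-20:30, 21:30-22:00 (subtract 2h to convert from UTC+2).
Aarav in UTC: 09:00-12:30, 17:00-22:00 (subtract 2h to convert from UTC+2).
Imani: not fully free for 09:00-10:00. Kavya: free for 09:00-10:00. Keanu: free for 09:00-10:00. Sofia: not fully free for 09:00-10:00. Aarav: free for 09:00-10:00.

Imani, Sofia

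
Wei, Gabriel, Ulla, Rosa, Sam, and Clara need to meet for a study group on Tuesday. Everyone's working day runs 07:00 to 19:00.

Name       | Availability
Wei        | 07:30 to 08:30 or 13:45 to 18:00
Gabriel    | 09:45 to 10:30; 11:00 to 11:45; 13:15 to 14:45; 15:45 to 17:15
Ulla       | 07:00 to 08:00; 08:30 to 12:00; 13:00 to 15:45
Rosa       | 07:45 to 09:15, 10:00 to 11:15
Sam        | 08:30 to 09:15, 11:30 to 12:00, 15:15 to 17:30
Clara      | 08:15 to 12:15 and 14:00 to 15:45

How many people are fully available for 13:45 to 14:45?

3

Wei, Gabriel, and Ulla can make the full 13:45-14:45 slot — that's 3.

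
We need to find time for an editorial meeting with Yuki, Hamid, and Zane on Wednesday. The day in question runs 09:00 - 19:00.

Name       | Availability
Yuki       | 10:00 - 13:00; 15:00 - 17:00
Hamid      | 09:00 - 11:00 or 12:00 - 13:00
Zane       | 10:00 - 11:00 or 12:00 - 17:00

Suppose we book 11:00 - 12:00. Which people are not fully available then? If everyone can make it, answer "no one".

Hamid, Zane

Yuki: free for 11:00-12:00. Hamid: not fully free for 11:00-12:00. Zane: not fully free for 11:00-12:00.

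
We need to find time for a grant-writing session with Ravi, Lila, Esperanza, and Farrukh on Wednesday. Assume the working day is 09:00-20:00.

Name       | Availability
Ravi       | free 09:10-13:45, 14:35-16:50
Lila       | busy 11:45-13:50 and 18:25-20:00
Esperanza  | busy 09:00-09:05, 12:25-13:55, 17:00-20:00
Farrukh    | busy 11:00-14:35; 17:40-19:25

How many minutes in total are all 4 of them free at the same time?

245

Ravi free: 09:10-13:45, 14:35-16:50.
Lila free: 09:00-11:45, 13:50-18:25 (invert busy blocks within the working day).
Esperanza free: 09:05-12:25, 13:55-17:00 (invert busy blocks within the working day).
Farrukh free: 09:00-11:00, 14:35-17:40, 19:25-20:00 (invert busy blocks within the working day).
Ravi ∩ Lila: 09:10-11:45, 14:35-16:50.
Ravi ∩ Lila ∩ Esperanza: 09:10-11:45, 14:35-16:50.
Ravi ∩ Lila ∩ Esperanza ∩ Farrukh: 09:10-11:00, 14:35-16:50.
Summing the common windows: 110 + 135 = 245 minutes.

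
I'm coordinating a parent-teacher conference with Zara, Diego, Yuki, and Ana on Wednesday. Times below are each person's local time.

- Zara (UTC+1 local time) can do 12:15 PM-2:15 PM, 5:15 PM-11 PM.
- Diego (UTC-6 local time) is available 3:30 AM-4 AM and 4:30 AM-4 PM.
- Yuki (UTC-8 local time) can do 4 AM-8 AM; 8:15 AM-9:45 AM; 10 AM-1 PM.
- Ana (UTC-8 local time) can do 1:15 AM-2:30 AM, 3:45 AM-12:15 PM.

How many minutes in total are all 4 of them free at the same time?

Zara in UTC: 11:15-13:15, 16:15-22:00 (subtract 1h to convert from UTC+1).
Diego in UTC: 09:30-10:00, 10:30-22:00 (add 6h to convert from UTC-6).
Yuki in UTC: 12:00-16:00, 16:15-17:45, 18:00-21:00 (add 8h to convert from UTC-8).
Ana in UTC: 09:15-10:30, 11:45-20:15 (add 8h to convert from UTC-8).
Zara ∩ Diego: 11:15-13:15, 16:15-22:00.
Zara ∩ Diego ∩ Yuki: 12:00-13:15, 16:15-17:45, 18:00-21:00.
Zara ∩ Diego ∩ Yuki ∩ Ana: 12:00-13:15, 16:15-17:45, 18:00-20:15.
So the common availability across everyone is 12:00-13:15, 16:15-17:45, 18:00-20:15.
Summing the common windows: 75 + 90 + 135 = 300 minutes.

300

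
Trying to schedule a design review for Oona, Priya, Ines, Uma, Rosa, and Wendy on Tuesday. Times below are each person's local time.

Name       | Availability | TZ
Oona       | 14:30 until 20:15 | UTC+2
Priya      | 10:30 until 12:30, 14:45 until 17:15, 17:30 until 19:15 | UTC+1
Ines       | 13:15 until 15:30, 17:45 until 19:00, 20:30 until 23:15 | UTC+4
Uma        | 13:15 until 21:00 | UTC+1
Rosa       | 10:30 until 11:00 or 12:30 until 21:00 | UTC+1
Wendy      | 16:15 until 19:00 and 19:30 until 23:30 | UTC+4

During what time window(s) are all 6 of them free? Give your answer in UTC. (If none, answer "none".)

Oona in UTC: 12:30-18:15 (subtract 2h to convert from UTC+2).
Priya in UTC: 09:30-11:30, 13:45-16:15, 16:30-18:15 (subtract 1h to convert from UTC+1).
Ines in UTC: 09:15-11:30, 13:45-15:00, 16:30-19:15 (subtract 4h to convert from UTC+4).
Uma in UTC: 12:15-20:00 (subtract 1h to convert from UTC+1).
Rosa in UTC: 09:30-10:00, 11:30-20:00 (subtract 1h to convert from UTC+1).
Wendy in UTC: 12:15-15:00, 15:30-19:30 (subtract 4h to convert from UTC+4).
Oona ∩ Priya: 13:45-16:15, 16:30-18:15.
Oona ∩ Priya ∩ Ines: 13:45-15:00, 16:30-18:15.
Oona ∩ Priya ∩ Ines ∩ Uma: 13:45-15:00, 16:30-18:15.
Oona ∩ Priya ∩ Ines ∩ Uma ∩ Rosa: 13:45-15:00, 16:30-18:15.
Oona ∩ Priya ∩ Ines ∩ Uma ∩ Rosa ∩ Wendy: 13:45-15:00, 16:30-18:15.

13:45-15:00, 16:30-18:15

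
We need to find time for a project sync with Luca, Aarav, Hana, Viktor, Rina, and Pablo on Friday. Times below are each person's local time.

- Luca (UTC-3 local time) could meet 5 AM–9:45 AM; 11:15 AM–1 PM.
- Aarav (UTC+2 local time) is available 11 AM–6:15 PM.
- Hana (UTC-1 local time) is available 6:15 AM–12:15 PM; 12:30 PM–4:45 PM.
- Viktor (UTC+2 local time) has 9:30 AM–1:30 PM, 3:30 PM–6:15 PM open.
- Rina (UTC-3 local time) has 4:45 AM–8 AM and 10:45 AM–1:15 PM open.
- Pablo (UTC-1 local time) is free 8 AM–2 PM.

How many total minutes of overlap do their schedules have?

Luca in UTC: 08:00-12:45, 14:15-16:00 (add 3h to convert from UTC-3).
Aarav in UTC: 09:00-16:15 (subtract 2h to convert from UTC+2).
Hana in UTC: 07:15-13:15, 13:30-17:45 (add 1h to convert from UTC-1).
Viktor in UTC: 07:30-11:30, 13:30-16:15 (subtract 2h to convert from UTC+2).
Rina in UTC: 07:45-11:00, 13:45-16:15 (add 3h to convert from UTC-3).
Pablo in UTC: 09:00-15:00 (add 1h to convert from UTC-1).
Luca ∩ Aarav: 09:00-12:45, 14:15-16:00.
Luca ∩ Aarav ∩ Hana: 09:00-12:45, 14:15-16:00.
Luca ∩ Aarav ∩ Hana ∩ Viktor: 09:00-11:30, 14:15-16:00.
Luca ∩ Aarav ∩ Hana ∩ Viktor ∩ Rina: 09:00-11:00, 14:15-16:00.
Luca ∩ Aarav ∩ Hana ∩ Viktor ∩ Rina ∩ Pablo: 09:00-11:00, 14:15-15:00.
Those are the intersection windows.
Summing the common windows: 120 + 45 = 165 minutes.

165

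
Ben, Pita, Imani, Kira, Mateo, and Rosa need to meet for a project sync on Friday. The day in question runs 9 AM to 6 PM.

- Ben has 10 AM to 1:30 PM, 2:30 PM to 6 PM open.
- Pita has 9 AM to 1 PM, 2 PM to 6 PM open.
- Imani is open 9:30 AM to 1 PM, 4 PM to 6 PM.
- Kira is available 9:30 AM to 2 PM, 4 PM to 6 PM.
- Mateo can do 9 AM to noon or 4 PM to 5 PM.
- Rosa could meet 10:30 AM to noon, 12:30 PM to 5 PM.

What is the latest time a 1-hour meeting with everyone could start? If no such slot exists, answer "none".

Ben ∩ Pita: 10:00-13:00, 14:30-18:00.
Ben ∩ Pita ∩ Imani: 10:00-13:00, 16:00-18:00.
Ben ∩ Pita ∩ Imani ∩ Kira: 10:00-13:00, 16:00-18:00.
Ben ∩ Pita ∩ Imani ∩ Kira ∩ Mateo: 10:00-12:00, 16:00-17:00.
Ben ∩ Pita ∩ Imani ∩ Kira ∩ Mateo ∩ Rosa: 10:30-12:00, 16:00-17:00.
So the common availability across everyone is 10:30-12:00, 16:00-17:00.
The last common window of at least 60 minutes is 16:00-17:00; a 60-minute meeting can start as late as 16:00 and still end by 17:00.

16:00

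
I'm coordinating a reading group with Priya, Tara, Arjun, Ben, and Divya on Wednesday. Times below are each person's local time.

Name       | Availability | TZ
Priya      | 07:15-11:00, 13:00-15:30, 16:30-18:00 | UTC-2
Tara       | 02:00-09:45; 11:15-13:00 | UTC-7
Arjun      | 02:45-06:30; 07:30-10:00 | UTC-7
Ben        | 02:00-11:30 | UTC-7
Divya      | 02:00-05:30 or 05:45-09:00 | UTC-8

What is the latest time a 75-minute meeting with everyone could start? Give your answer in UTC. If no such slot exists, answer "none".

15:30

Priya in UTC: 09:15-13:00, 15:00-17:30, 18:30-20:00 (add 2h to convert from UTC-2).
Tara in UTC: 09:00-16:45, 18:15-20:00 (add 7h to convert from UTC-7).
Arjun in UTC: 09:45-13:30, 14:30-17:00 (add 7h to convert from UTC-7).
Ben in UTC: 09:00-18:30 (add 7h to convert from UTC-7).
Divya in UTC: 10:00-13:30, 13:45-17:00 (add 8h to convert from UTC-8).
Priya ∩ Tara: 09:15-13:00, 15:00-16:45, 18:30-20:00.
Priya ∩ Tara ∩ Arjun: 09:45-13:00, 15:00-16:45.
Priya ∩ Tara ∩ Arjun ∩ Ben: 09:45-13:00, 15:00-16:45.
Priya ∩ Tara ∩ Arjun ∩ Ben ∩ Divya: 10:00-13:00, 15:00-16:45.
The last common window of at least 75 minutes is 15:00-16:45; a 75-minute meeting can start as late as 15:30 and still end by 16:45.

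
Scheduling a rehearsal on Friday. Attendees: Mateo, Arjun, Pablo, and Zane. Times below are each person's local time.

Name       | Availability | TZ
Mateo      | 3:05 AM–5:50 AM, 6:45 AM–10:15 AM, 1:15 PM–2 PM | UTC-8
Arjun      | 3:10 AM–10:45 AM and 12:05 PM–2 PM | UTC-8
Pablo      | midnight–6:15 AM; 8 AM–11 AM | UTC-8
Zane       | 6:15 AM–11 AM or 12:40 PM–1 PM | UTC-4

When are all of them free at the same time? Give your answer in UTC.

Mateo in UTC: 11:05-13:50, 14:45-18:15, 21:15-22:00 (add 8h to convert from UTC-8).
Arjun in UTC: 11:10-18:45, 20:05-22:00 (add 8h to convert from UTC-8).
Pablo in UTC: 08:00-14:15, 16:00-19:00 (add 8h to convert from UTC-8).
Zane in UTC: 10:15-15:00, 16:40-17:00 (add 4h to convert from UTC-4).
Mateo ∩ Arjun: 11:10-13:50, 14:45-18:15, 21:15-22:00.
Mateo ∩ Arjun ∩ Pablo: 11:10-13:50, 16:00-18:15.
Mateo ∩ Arjun ∩ Pablo ∩ Zane: 11:10-13:50, 16:40-17:00.

11:10-13:50, 16:40-17:00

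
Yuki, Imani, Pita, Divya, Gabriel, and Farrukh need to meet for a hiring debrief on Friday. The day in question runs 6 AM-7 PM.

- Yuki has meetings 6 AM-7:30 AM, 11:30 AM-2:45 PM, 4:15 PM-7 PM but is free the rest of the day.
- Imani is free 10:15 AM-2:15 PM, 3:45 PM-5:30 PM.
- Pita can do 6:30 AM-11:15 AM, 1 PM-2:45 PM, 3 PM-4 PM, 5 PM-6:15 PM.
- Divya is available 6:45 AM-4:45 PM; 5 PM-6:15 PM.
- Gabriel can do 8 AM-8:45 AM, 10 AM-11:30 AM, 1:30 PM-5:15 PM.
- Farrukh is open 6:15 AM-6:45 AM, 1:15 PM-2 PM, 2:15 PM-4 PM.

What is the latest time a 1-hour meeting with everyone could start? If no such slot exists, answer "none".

none

Yuki free: 07:30-11:30, 14:45-16:15 (invert busy blocks within the working day).
Imani free: 10:15-14:15, 15:45-17:30.
Pita free: 06:30-11:15, 13:00-14:45, 15:00-16:00, 17:00-18:15.
Divya free: 06:45-16:45, 17:00-18:15.
Gabriel free: 08:00-08:45, 10:00-11:30, 13:30-17:15.
Farrukh free: 06:15-06:45, 13:15-14:00, 14:15-16:00.
Yuki ∩ Imani: 10:15-11:30, 15:45-16:15.
Yuki ∩ Imani ∩ Pita: 10:15-11:15, 15:45-16:00.
Yuki ∩ Imani ∩ Pita ∩ Divya: 10:15-11:15, 15:45-16:00.
Yuki ∩ Imani ∩ Pita ∩ Divya ∩ Gabriel: 10:15-11:15, 15:45-16:00.
Yuki ∩ Imani ∩ Pita ∩ Divya ∩ Gabriel ∩ Farrukh: 15:45-16:00.
So the common availability across everyone is 15:45-16:00.
No common window is at least 60 minutes long.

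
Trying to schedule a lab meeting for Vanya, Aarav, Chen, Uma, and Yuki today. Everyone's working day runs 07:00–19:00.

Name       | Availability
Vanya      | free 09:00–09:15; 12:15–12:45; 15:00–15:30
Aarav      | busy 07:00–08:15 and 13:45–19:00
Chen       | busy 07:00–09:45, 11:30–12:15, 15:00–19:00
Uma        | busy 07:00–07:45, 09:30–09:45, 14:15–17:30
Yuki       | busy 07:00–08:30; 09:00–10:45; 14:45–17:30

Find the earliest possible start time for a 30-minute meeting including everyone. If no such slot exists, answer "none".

Vanya free: 09:00-09:15, 12:15-12:45, 15:00-15:30.
Aarav free: 08:15-13:45 (invert busy blocks within the working day).
Chen free: 09:45-11:30, 12:15-15:00 (invert busy blocks within the working day).
Uma free: 07:45-09:30, 09:45-14:15, 17:30-19:00 (invert busy blocks within the working day).
Yuki free: 08:30-09:00, 10:45-14:45, 17:30-19:00 (invert busy blocks within the working day).
Vanya ∩ Aarav: 09:00-09:15, 12:15-12:45.
Vanya ∩ Aarav ∩ Chen: 12:15-12:45.
Vanya ∩ Aarav ∩ Chen ∩ Uma: 12:15-12:45.
Vanya ∩ Aarav ∩ Chen ∩ Uma ∩ Yuki: 12:15-12:45.
The first common window of at least 30 minutes is 12:15-12:45, so the earliest start is 12:15.

12:15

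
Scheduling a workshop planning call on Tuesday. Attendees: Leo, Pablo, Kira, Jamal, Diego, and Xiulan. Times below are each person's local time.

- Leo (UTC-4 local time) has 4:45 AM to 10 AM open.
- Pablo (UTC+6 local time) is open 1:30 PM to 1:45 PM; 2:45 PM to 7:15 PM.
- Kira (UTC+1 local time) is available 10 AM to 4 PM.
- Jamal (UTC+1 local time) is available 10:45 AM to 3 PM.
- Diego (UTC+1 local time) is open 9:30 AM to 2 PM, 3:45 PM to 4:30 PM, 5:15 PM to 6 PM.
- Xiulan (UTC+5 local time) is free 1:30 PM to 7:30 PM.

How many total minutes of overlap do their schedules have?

195

Leo in UTC: 08:45-14:00 (add 4h to convert from UTC-4).
Pablo in UTC: 07:30-07:45, 08:45-13:15 (subtract 6h to convert from UTC+6).
Kira in UTC: 09:00-15:00 (subtract 1h to convert from UTC+1).
Jamal in UTC: 09:45-14:00 (subtract 1h to convert from UTC+1).
Diego in UTC: 08:30-13:00, 14:45-15:30, 16:15-17:00 (subtract 1h to convert from UTC+1).
Xiulan in UTC: 08:30-14:30 (subtract 5h to convert from UTC+5).
Leo ∩ Pablo: 08:45-13:15.
Leo ∩ Pablo ∩ Kira: 09:00-13:15.
Leo ∩ Pablo ∩ Kira ∩ Jamal: 09:45-13:15.
Leo ∩ Pablo ∩ Kira ∩ Jamal ∩ Diego: 09:45-13:00.
Leo ∩ Pablo ∩ Kira ∩ Jamal ∩ Diego ∩ Xiulan: 09:45-13:00.
That's a single block of 195 minutes.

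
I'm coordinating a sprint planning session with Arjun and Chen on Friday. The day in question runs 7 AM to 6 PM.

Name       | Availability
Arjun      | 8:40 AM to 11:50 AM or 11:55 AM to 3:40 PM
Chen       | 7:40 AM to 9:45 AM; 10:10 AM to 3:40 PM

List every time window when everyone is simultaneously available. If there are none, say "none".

08:40-09:45, 10:10-11:50, 11:55-15:40

Arjun ∩ Chen: 08:40-09:45, 10:10-11:50, 11:55-15:40.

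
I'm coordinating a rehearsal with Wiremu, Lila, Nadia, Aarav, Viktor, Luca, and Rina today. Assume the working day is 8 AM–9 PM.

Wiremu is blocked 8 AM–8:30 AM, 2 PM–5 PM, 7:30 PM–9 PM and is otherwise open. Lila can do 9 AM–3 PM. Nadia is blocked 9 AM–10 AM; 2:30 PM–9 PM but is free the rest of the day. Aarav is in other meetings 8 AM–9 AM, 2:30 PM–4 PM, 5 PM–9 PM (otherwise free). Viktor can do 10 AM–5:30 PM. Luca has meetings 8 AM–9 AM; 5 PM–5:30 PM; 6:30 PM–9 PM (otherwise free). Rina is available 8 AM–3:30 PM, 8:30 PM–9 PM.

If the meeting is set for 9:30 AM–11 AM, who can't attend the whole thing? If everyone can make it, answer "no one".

Wiremu free: 08:30-14:00, 17:00-19:30 (invert busy blocks within the working day).
Lila free: 09:00-15:00.
Nadia free: 08:00-09:00, 10:00-14:30 (invert busy blocks within the working day).
Aarav free: 09:00-14:30, 16:00-17:00 (invert busy blocks within the working day).
Viktor free: 10:00-17:30.
Luca free: 09:00-17:00, 17:30-18:30 (invert busy blocks within the working day).
Rina free: 08:00-15:30, 20:30-21:00.
Wiremu: free for 09:30-11:00. Lila: free for 09:30-11:00. Nadia: not fully free for 09:30-11:00. Aarav: free for 09:30-11:00. Viktor: not fully free for 09:30-11:00. Luca: free for 09:30-11:00. Rina: free for 09:30-11:00.

Nadia, Viktor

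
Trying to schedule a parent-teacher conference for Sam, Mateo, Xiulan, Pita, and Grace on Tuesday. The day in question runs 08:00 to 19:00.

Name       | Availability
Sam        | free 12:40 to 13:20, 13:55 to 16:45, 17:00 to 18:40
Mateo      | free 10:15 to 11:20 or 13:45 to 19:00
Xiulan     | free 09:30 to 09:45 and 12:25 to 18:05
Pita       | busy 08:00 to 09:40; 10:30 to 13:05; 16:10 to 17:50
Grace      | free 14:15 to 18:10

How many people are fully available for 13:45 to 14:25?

3

Sam free: 12:40-13:20, 13:55-16:45, 17:00-18:40.
Mateo free: 10:15-11:20, 13:45-19:00.
Xiulan free: 09:30-09:45, 12:25-18:05.
Pita free: 09:40-10:30, 13:05-16:10, 17:50-19:00 (invert busy blocks within the working day).
Grace free: 14:15-18:10.
Mateo, Xiulan, and Pita can make the full 13:45-14:25 slot — that's 3.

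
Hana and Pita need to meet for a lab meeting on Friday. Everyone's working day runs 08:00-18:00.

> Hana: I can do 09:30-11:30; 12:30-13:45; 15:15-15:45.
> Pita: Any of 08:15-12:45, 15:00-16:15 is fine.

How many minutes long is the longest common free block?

Hana ∩ Pita: 09:30-11:30, 12:30-12:45, 15:15-15:45.
The longest is 09:30-11:30 at 120 minutes.

120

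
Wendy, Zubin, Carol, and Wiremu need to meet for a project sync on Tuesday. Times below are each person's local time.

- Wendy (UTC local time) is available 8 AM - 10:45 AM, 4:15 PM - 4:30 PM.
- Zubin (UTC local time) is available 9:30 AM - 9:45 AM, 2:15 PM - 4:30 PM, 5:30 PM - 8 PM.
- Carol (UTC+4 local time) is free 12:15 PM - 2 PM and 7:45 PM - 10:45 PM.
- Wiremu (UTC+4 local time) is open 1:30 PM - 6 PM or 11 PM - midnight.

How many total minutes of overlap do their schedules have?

Wendy in UTC: 08:00-10:45, 16:15-16:30.
Zubin in UTC: 09:30-09:45, 14:15-16:30, 17:30-20:00.
Carol in UTC: 08:15-10:00, 15:45-18:45 (subtract 4h to convert from UTC+4).
Wiremu in UTC: 09:30-14:00, 19:00-20:00 (subtract 4h to convert from UTC+4).
Wendy ∩ Zubin: 09:30-09:45, 16:15-16:30.
Wendy ∩ Zubin ∩ Carol: 09:30-09:45, 16:15-16:30.
Wendy ∩ Zubin ∩ Carol ∩ Wiremu: 09:30-09:45.
That's a single block of 15 minutes.

15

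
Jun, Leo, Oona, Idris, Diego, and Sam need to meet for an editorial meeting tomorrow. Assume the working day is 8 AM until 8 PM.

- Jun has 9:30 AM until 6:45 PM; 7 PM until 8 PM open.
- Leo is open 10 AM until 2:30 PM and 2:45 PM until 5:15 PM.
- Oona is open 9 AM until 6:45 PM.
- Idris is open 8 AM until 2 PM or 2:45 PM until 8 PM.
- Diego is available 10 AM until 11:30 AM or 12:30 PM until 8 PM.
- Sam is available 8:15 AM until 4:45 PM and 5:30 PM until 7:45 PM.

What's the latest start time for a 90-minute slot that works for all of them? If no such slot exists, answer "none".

Jun ∩ Leo: 10:00-14:30, 14:45-17:15.
Jun ∩ Leo ∩ Oona: 10:00-14:30, 14:45-17:15.
Jun ∩ Leo ∩ Oona ∩ Idris: 10:00-14:00, 14:45-17:15.
Jun ∩ Leo ∩ Oona ∩ Idris ∩ Diego: 10:00-11:30, 12:30-14:00, 14:45-17:15.
Jun ∩ Leo ∩ Oona ∩ Idris ∩ Diego ∩ Sam: 10:00-11:30, 12:30-14:00, 14:45-16:45.
The last common window of at least 90 minutes is 14:45-16:45; a 90-minute meeting can start as late as 15:15 and still end by 16:45.

15:15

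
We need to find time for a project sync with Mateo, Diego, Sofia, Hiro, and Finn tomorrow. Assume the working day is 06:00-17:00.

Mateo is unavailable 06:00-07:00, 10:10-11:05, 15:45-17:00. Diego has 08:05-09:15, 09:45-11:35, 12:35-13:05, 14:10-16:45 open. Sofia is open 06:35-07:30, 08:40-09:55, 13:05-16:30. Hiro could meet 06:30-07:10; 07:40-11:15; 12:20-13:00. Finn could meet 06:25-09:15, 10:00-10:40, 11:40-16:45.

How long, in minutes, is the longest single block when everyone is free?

35

Mateo free: 07:00-10:10, 11:05-15:45 (invert busy blocks within the working day).
Diego free: 08:05-09:15, 09:45-11:35, 12:35-13:05, 14:10-16:45.
Sofia free: 06:35-07:30, 08:40-09:55, 13:05-16:30.
Hiro free: 06:30-07:10, 07:40-11:15, 12:20-13:00.
Finn free: 06:25-09:15, 10:00-10:40, 11:40-16:45.
Mateo ∩ Diego: 08:05-09:15, 09:45-10:10, 11:05-11:35, 12:35-13:05, 14:10-15:45.
Mateo ∩ Diego ∩ Sofia: 08:40-09:15, 09:45-09:55, 14:10-15:45.
Mateo ∩ Diego ∩ Sofia ∩ Hiro: 08:40-09:15, 09:45-09:55.
Mateo ∩ Diego ∩ Sofia ∩ Hiro ∩ Finn: 08:40-09:15.
Those are the intersection windows.
The longest is 08:40-09:15 at 35 minutes.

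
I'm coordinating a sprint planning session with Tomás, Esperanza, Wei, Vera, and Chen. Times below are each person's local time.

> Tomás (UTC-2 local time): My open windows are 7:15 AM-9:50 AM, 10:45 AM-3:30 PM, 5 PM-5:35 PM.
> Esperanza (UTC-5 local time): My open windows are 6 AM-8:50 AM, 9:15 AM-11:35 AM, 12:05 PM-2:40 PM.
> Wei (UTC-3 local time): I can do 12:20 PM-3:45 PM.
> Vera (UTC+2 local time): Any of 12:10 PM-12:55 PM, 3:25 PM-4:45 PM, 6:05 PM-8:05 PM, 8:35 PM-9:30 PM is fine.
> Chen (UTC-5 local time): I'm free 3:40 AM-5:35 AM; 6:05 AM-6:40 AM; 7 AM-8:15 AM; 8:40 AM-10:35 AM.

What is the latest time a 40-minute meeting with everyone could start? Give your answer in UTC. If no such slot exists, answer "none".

none

Tomás in UTC: 09:15-11:50, 12:45-17:30, 19:00-19:35 (add 2h to convert from UTC-2).
Esperanza in UTC: 11:00-13:50, 14:15-16:35, 17:05-19:40 (add 5h to convert from UTC-5).
Wei in UTC: 15:20-18:45 (add 3h to convert from UTC-3).
Vera in UTC: 10:10-10:55, 13:25-14:45, 16:05-18:05, 18:35-19:30 (subtract 2h to convert from UTC+2).
Chen in UTC: 08:40-10:35, 11:05-11:40, 12:00-13:15, 13:40-15:35 (add 5h to convert from UTC-5).
Tomás ∩ Esperanza: 11:00-11:50, 12:45-13:50, 14:15-16:35, 17:05-17:30, 19:00-19:35.
Tomás ∩ Esperanza ∩ Wei: 15:20-16:35, 17:05-17:30.
Tomás ∩ Esperanza ∩ Wei ∩ Vera: 16:05-16:35, 17:05-17:30.
Tomás ∩ Esperanza ∩ Wei ∩ Vera ∩ Chen: ∅.
There is no time when everyone is free.
No common window is at least 40 minutes long.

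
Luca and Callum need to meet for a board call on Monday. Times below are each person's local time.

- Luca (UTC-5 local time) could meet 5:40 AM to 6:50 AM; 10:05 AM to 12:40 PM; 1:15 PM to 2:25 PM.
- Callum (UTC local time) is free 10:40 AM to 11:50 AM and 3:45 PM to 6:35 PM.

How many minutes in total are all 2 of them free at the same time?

Luca in UTC: 10:40-11:50, 15:05-17:40, 18:15-19:25 (add 5h to convert from UTC-5).
Callum in UTC: 10:40-11:50, 15:45-18:35.
Luca ∩ Callum: 10:40-11:50, 15:45-17:40, 18:15-18:35.
Summing the common windows: 70 + 115 + 20 = 205 minutes.

205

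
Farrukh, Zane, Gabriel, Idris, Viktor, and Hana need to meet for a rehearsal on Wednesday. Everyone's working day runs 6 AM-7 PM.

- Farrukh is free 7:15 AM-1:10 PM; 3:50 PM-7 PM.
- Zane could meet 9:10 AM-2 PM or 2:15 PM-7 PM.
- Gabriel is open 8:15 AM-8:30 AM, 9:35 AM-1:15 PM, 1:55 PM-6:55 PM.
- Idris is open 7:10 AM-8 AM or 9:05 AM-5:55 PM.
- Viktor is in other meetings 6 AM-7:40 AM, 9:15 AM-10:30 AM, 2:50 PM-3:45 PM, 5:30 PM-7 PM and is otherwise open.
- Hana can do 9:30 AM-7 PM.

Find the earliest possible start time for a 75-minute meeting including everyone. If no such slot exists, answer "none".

10:30

Farrukh free: 07:15-13:10, 15:50-19:00.
Zane free: 09:10-14:00, 14:15-19:00.
Gabriel free: 08:15-08:30, 09:35-13:15, 13:55-18:55.
Idris free: 07:10-08:00, 09:05-17:55.
Viktor free: 07:40-09:15, 10:30-14:50, 15:45-17:30 (invert busy blocks within the working day).
Hana free: 09:30-19:00.
Farrukh ∩ Zane: 09:10-13:10, 15:50-19:00.
Farrukh ∩ Zane ∩ Gabriel: 09:35-13:10, 15:50-18:55.
Farrukh ∩ Zane ∩ Gabriel ∩ Idris: 09:35-13:10, 15:50-17:55.
Farrukh ∩ Zane ∩ Gabriel ∩ Idris ∩ Viktor: 10:30-13:10, 15:50-17:30.
Farrukh ∩ Zane ∩ Gabriel ∩ Idris ∩ Viktor ∩ Hana: 10:30-13:10, 15:50-17:30.
So the common availability across everyone is 10:30-13:10, 15:50-17:30.
The first common window of at least 75 minutes is 10:30-13:10, so the earliest start is 10:30.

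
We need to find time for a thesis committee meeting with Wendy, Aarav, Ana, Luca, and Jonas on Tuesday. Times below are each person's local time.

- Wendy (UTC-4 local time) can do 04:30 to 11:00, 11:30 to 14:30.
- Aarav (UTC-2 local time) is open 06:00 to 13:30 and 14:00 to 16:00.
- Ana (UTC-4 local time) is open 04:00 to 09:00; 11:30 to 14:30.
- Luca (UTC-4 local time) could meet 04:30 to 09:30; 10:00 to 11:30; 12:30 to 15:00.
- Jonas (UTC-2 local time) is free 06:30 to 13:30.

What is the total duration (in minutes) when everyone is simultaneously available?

270

Wendy in UTC: 08:30-15:00, 15:30-18:30 (add 4h to convert from UTC-4).
Aarav in UTC: 08:00-15:30, 16:00-18:00 (add 2h to convert from UTC-2).
Ana in UTC: 08:00-13:00, 15:30-18:30 (add 4h to convert from UTC-4).
Luca in UTC: 08:30-13:30, 14:00-15:30, 16:30-19:00 (add 4h to convert from UTC-4).
Jonas in UTC: 08:30-15:30 (add 2h to convert from UTC-2).
Wendy ∩ Aarav: 08:30-15:00, 16:00-18:00.
Wendy ∩ Aarav ∩ Ana: 08:30-13:00, 16:00-18:00.
Wendy ∩ Aarav ∩ Ana ∩ Luca: 08:30-13:00, 16:30-18:00.
Wendy ∩ Aarav ∩ Ana ∩ Luca ∩ Jonas: 08:30-13:00.
Those are the intersection windows.
That's a single block of 270 minutes.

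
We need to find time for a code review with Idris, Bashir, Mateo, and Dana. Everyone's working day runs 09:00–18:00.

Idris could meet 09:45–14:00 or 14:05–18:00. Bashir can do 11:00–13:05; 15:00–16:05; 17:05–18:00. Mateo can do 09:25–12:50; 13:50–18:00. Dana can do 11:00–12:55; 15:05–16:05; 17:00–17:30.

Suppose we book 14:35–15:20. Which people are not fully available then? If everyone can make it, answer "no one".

Idris: free for 14:35-15:20. Bashir: not fully free for 14:35-15:20. Mateo: free for 14:35-15:20. Dana: not fully free for 14:35-15:20.

Bashir, Dana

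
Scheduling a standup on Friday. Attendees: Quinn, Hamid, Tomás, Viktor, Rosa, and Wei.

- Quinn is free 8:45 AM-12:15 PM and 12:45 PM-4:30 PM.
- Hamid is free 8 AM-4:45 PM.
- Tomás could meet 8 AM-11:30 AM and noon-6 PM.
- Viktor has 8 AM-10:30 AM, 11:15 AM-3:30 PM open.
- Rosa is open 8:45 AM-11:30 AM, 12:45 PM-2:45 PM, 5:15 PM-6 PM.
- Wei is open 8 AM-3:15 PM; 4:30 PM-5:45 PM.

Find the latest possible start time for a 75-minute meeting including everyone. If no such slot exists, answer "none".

Quinn ∩ Hamid: 08:45-12:15, 12:45-16:30.
Quinn ∩ Hamid ∩ Tomás: 08:45-11:30, 12:00-12:15, 12:45-16:30.
Quinn ∩ Hamid ∩ Tomás ∩ Viktor: 08:45-10:30, 11:15-11:30, 12:00-12:15, 12:45-15:30.
Quinn ∩ Hamid ∩ Tomás ∩ Viktor ∩ Rosa: 08:45-10:30, 11:15-11:30, 12:45-14:45.
Quinn ∩ Hamid ∩ Tomás ∩ Viktor ∩ Rosa ∩ Wei: 08:45-10:30, 11:15-11:30, 12:45-14:45.
So the common availability across everyone is 08:45-10:30, 11:15-11:30, 12:45-14:45.
The last common window of at least 75 minutes is 12:45-14:45; a 75-minute meeting can start as late as 13:30 and still end by 14:45.

13:30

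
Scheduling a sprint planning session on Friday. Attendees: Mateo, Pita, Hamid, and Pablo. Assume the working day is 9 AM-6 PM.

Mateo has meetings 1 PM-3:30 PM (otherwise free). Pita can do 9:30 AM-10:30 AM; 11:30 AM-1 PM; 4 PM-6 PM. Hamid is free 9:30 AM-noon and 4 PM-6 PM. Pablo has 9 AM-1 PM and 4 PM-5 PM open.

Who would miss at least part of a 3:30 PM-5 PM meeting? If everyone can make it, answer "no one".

Mateo free: 09:00-13:00, 15:30-18:00 (invert busy blocks within the working day).
Pita free: 09:30-10:30, 11:30-13:00, 16:00-18:00.
Hamid free: 09:30-12:00, 16:00-18:00.
Pablo free: 09:00-13:00, 16:00-17:00.
Mateo: free for 15:30-17:00. Pita: not fully free for 15:30-17:00. Hamid: not fully free for 15:30-17:00. Pablo: not fully free for 15:30-17:00.

Hamid, Pablo, Pita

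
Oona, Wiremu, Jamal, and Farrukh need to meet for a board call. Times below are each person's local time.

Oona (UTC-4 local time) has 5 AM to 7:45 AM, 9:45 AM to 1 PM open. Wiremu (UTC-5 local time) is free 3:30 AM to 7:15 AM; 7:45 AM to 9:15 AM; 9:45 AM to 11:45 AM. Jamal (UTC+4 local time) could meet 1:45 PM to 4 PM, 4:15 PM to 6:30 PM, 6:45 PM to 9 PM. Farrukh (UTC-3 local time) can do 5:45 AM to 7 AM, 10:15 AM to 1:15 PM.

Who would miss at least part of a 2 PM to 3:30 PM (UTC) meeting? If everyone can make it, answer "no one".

Jamal, Wiremu

Oona in UTC: 09:00-11:45, 13:45-17:00 (add 4h to convert from UTC-4).
Wiremu in UTC: 08:30-12:15, 12:45-14:15, 14:45-16:45 (add 5h to convert from UTC-5).
Jamal in UTC: 09:45-12:00, 12:15-14:30, 14:45-17:00 (subtract 4h to convert from UTC+4).
Farrukh in UTC: 08:45-10:00, 13:15-16:15 (add 3h to convert from UTC-3).
Oona: free for 14:00-15:30. Wiremu: not fully free for 14:00-15:30. Jamal: not fully free for 14:00-15:30. Farrukh: free for 14:00-15:30.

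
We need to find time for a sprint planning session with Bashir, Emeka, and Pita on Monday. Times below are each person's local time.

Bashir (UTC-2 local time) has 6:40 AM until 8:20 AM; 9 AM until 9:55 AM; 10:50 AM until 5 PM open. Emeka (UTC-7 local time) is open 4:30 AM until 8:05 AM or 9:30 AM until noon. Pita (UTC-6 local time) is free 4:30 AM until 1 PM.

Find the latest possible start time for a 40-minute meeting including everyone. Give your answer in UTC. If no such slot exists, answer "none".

18:20

Bashir in UTC: 08:40-10:20, 11:00-11:55, 12:50-19:00 (add 2h to convert from UTC-2).
Emeka in UTC: 11:30-15:05, 16:30-19:00 (add 7h to convert from UTC-7).
Pita in UTC: 10:30-19:00 (add 6h to convert from UTC-6).
Bashir ∩ Emeka: 11:30-11:55, 12:50-15:05, 16:30-19:00.
Bashir ∩ Emeka ∩ Pita: 11:30-11:55, 12:50-15:05, 16:30-19:00.
The last common window of at least 40 minutes is 16:30-19:00; a 40-minute meeting can start as late as 18:20 and still end by 19:00.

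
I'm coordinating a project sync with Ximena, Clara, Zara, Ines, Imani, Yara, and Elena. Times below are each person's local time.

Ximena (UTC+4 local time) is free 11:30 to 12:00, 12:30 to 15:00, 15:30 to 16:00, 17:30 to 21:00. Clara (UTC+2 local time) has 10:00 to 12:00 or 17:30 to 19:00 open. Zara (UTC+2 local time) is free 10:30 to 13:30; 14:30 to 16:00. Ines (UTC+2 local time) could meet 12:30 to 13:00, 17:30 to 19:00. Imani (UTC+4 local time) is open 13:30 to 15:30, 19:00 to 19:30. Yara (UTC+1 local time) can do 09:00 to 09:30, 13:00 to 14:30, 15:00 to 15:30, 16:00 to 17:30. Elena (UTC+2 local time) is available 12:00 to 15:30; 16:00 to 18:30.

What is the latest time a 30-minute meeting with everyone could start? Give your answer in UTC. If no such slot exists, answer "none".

none

Ximena in UTC: 07:30-08:00, 08:30-11:00, 11:30-12:00, 13:30-17:00 (subtract 4h to convert from UTC+4).
Clara in UTC: 08:00-10:00, 15:30-17:00 (subtract 2h to convert from UTC+2).
Zara in UTC: 08:30-11:30, 12:30-14:00 (subtract 2h to convert from UTC+2).
Ines in UTC: 10:30-11:00, 15:30-17:00 (subtract 2h to convert from UTC+2).
Imani in UTC: 09:30-11:30, 15:00-15:30 (subtract 4h to convert from UTC+4).
Yara in UTC: 08:00-08:30, 12:00-13:30, 14:00-14:30, 15:00-16:30 (subtract 1h to convert from UTC+1).
Elena in UTC: 10:00-13:30, 14:00-16:30 (subtract 2h to convert from UTC+2).
Ximena ∩ Clara: 08:30-10:00, 15:30-17:00.
Ximena ∩ Clara ∩ Zara: 08:30-10:00.
Ximena ∩ Clara ∩ Zara ∩ Ines: ∅.
Ximena ∩ Clara ∩ Zara ∩ Ines ∩ Imani: ∅.
Ximena ∩ Clara ∩ Zara ∩ Ines ∩ Imani ∩ Yara: ∅.
Ximena ∩ Clara ∩ Zara ∩ Ines ∩ Imani ∩ Yara ∩ Elena: ∅.
There is no time when everyone is free.
No common window is at least 30 minutes long.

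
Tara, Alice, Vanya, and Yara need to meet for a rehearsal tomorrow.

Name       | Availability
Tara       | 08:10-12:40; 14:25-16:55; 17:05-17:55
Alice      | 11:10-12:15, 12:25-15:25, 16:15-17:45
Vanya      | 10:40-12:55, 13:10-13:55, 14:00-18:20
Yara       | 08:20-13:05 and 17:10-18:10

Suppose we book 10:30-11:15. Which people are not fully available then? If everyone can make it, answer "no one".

Tara: free for 10:30-11:15. Alice: not fully free for 10:30-11:15. Vanya: not fully free for 10:30-11:15. Yara: free for 10:30-11:15.

Alice, Vanya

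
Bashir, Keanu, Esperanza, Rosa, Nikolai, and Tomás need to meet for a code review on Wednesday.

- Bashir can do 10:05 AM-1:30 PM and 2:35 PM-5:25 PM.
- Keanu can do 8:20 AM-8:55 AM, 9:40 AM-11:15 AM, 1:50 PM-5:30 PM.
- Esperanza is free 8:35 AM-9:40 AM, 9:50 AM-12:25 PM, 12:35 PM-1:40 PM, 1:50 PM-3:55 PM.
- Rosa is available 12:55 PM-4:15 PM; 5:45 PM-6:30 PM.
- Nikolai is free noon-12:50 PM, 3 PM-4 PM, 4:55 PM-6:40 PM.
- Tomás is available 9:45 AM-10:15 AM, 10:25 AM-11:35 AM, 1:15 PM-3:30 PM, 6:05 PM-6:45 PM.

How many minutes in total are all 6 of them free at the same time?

Bashir ∩ Keanu: 10:05-11:15, 14:35-17:25.
Bashir ∩ Keanu ∩ Esperanza: 10:05-11:15, 14:35-15:55.
Bashir ∩ Keanu ∩ Esperanza ∩ Rosa: 14:35-15:55.
Bashir ∩ Keanu ∩ Esperanza ∩ Rosa ∩ Nikolai: 15:00-15:55.
Bashir ∩ Keanu ∩ Esperanza ∩ Rosa ∩ Nikolai ∩ Tomás: 15:00-15:30.
Those are the intersection windows.
That's a single block of 30 minutes.

30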